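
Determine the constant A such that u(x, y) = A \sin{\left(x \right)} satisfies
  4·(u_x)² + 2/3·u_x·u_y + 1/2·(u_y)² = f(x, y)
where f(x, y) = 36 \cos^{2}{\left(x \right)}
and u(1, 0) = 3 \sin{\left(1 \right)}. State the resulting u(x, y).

Substitute the ansatz u = A \sin{\left(x \right)} into the left-hand side.
Derivatives of the ansatz:
  u_x = A \cos{\left(x \right)}
  u_y = 0
Term by term:
  4·(u_x)² = 4 A^{2} \cos^{2}{\left(x \right)}
  2/3·u_x·u_y = 0
  1/2·(u_y)² = 0
So the left-hand side equals
  4 A^{2} \cos^{2}{\left(x \right)}
This must equal f(x, y) = 36 \cos^{2}{\left(x \right)} identically.
Matching coefficients of the independent functions:
  [\cos^{2}{\left(x \right)}]:  4 A^{2} = 36
These equations allow (A) = (-3) or (3).
Impose the point condition(s):
  u(1, 0) = 3 \sin{\left(1 \right)}  ⟹  A \sin{\left(1 \right)} = 3 \sin{\left(1 \right)}
Only A = 3 satisfies everything.
Hence u(x, y) = 3 \sin{\left(x \right)}.

Answer: u(x, y) = 3 \sin{\left(x \right)}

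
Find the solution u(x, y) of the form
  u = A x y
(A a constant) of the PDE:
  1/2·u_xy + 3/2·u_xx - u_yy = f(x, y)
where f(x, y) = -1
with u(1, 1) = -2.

Substitute the ansatz u = A x y into the left-hand side.
Derivatives of the ansatz:
  u_xy = A
  u_xx = 0
  u_yy = 0
Term by term:
  1/2·u_xy = \frac{A}{2}
  3/2·u_xx = 0
  -u_yy = 0
So the left-hand side equals
  \frac{A}{2}
This must equal f(x, y) = -1 identically.
Matching coefficients of the independent functions:
  [constant term]:  \frac{A}{2} = -1
Solving: A = -2.
Check against the point condition:
  u(1, 1) = -2  ⟹  A = -2  ✓
Hence u(x, y) = - 2 x y.

Answer: u(x, y) = - 2 x y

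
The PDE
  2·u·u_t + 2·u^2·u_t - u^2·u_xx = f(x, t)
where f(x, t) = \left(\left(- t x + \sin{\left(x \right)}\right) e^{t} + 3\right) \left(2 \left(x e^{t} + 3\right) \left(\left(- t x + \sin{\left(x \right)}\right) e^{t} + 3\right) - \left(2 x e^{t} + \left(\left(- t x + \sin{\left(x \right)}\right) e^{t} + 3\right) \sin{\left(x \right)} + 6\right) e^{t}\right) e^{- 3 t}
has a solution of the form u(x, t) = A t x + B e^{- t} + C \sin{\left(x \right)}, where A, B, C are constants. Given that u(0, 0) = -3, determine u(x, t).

Answer: u(x, t) = t x - \sin{\left(x \right)} - 3 e^{- t}

Derivation:
Substitute the ansatz u = A t x + B e^{- t} + C \sin{\left(x \right)} into the left-hand side.
Derivatives of the ansatz:
  u_t = A x - B e^{- t}
  u_xx = - C \sin{\left(x \right)}
Term by term:
  2·u·u_t = 2 A^{2} t x^{2} - 2 A B t x e^{- t} + 2 A B x e^{- t} + 2 A C x \sin{\left(x \right)} - 2 B^{2} e^{- 2 t} - 2 B C e^{- t} \sin{\left(x \right)}
  2·u^2·u_t = 2 A^{3} t^{2} x^{3} - 2 A^{2} B t^{2} x^{2} e^{- t} + 4 A^{2} B t x^{2} e^{- t} + 4 A^{2} C t x^{2} \sin{\left(x \right)} - 4 A B^{2} t x e^{- 2 t} + 2 A B^{2} x e^{- 2 t} - 4 A B C t x e^{- t} \sin{\left(x \right)} + 4 A B C x e^{- t} \sin{\left(x \right)} + 2 A C^{2} x \sin^{2}{\left(x \right)} - 2 B^{3} e^{- 3 t} - 4 B^{2} C e^{- 2 t} \sin{\left(x \right)} - 2 B C^{2} e^{- t} \sin^{2}{\left(x \right)}
  -u^2·u_xx = A^{2} C t^{2} x^{2} \sin{\left(x \right)} + 2 A B C t x e^{- t} \sin{\left(x \right)} + 2 A C^{2} t x \sin^{2}{\left(x \right)} + B^{2} C e^{- 2 t} \sin{\left(x \right)} + 2 B C^{2} e^{- t} \sin^{2}{\left(x \right)} + C^{3} \sin^{3}{\left(x \right)}
So the left-hand side equals
  2 A^{3} t^{2} x^{3} - 2 A^{2} B t^{2} x^{2} e^{- t} + 4 A^{2} B t x^{2} e^{- t} + A^{2} C t^{2} x^{2} \sin{\left(x \right)} + 4 A^{2} C t x^{2} \sin{\left(x \right)} + 2 A^{2} t x^{2} - 4 A B^{2} t x e^{- 2 t} + 2 A B^{2} x e^{- 2 t} - 2 A B C t x e^{- t} \sin{\left(x \right)} + 4 A B C x e^{- t} \sin{\left(x \right)} - 2 A B t x e^{- t} + 2 A B x e^{- t} + 2 A C^{2} t x \sin^{2}{\left(x \right)} + 2 A C^{2} x \sin^{2}{\left(x \right)} + 2 A C x \sin{\left(x \right)} - 2 B^{3} e^{- 3 t} - 3 B^{2} C e^{- 2 t} \sin{\left(x \right)} - 2 B^{2} e^{- 2 t} - 2 B C e^{- t} \sin{\left(x \right)} + C^{3} \sin^{3}{\left(x \right)}
This must equal f(x, t) identically; expanded, f = 2 t^{2} x^{3} - t^{2} x^{2} \sin{\left(x \right)} + 6 t^{2} x^{2} e^{- t} - 4 t x^{2} \sin{\left(x \right)} + 2 t x^{2} - 12 t x^{2} e^{- t} + 2 t x \sin^{2}{\left(x \right)} - 6 t x e^{- t} \sin{\left(x \right)} + 6 t x e^{- t} - 36 t x e^{- 2 t} + 2 x \sin^{2}{\left(x \right)} - 2 x \sin{\left(x \right)} + 12 x e^{- t} \sin{\left(x \right)} - 6 x e^{- t} + 18 x e^{- 2 t} - \sin^{3}{\left(x \right)} - 6 e^{- t} \sin{\left(x \right)} + 27 e^{- 2 t} \sin{\left(x \right)} - 18 e^{- 2 t} + 54 e^{- 3 t}.
Matching coefficients of the independent functions:
(each divided by its leading coefficient; functions giving the same equation are listed together)
  [t x^{2}]:  A^{2} - 1 = 0
  [t^{2} x^{3}]:  A^{3} - 1 = 0
  [x e^{- 2 t}, t x e^{- 2 t}]:  A B^{2} - 9 = 0
  [x e^{- t}, t x e^{- t}]:  A B + 3 = 0
  [x \sin{\left(x \right)}]:  A C + 1 = 0
  [x \sin^{2}{\left(x \right)}, t x \sin^{2}{\left(x \right)}]:  A C^{2} - 1 = 0
  [e^{- 2 t} \sin{\left(x \right)}]:  B^{2} C + 9 = 0
  [e^{- t} \sin{\left(x \right)}]:  B C - 3 = 0
  [t x^{2} e^{- t}, t^{2} x^{2} e^{- t}]:  A^{2} B + 3 = 0
  [t x^{2} \sin{\left(x \right)}, t^{2} x^{2} \sin{\left(x \right)}]:  A^{2} C + 1 = 0
  [x e^{- t} \sin{\left(x \right)}, t x e^{- t} \sin{\left(x \right)}]:  A B C - 3 = 0
  [e^{- 3 t}]:  B^{3} + 27 = 0
  [e^{- 2 t}]:  B^{2} - 9 = 0
  [\sin^{3}{\left(x \right)}]:  C^{3} + 1 = 0
Solving: A = 1, B = -3, C = -1.
Check against the point condition:
  u(0, 0) = -3  ⟹  B = -3  ✓
Hence u(x, t) = t x - \sin{\left(x \right)} - 3 e^{- t}.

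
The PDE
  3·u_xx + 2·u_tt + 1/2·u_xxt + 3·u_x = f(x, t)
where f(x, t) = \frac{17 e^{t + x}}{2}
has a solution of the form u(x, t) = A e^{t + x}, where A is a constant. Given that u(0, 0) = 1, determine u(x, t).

Answer: u(x, t) = e^{t + x}

Derivation:
Substitute the ansatz u = A e^{t + x} into the left-hand side.
Derivatives of the ansatz:
  u_xx = A e^{t} e^{x}
  u_tt = A e^{t} e^{x}
  u_xxt = A e^{t} e^{x}
  u_x = A e^{t} e^{x}
Term by term:
  3·u_xx = 3 A e^{t} e^{x}
  2·u_tt = 2 A e^{t} e^{x}
  1/2·u_xxt = \frac{A e^{t} e^{x}}{2}
  3·u_x = 3 A e^{t} e^{x}
So the left-hand side equals
  \frac{17 A e^{t} e^{x}}{2}
This must equal f(x, t) identically; expanded, f = \frac{17 e^{t} e^{x}}{2}.
Matching coefficients of the independent functions:
  [e^{t} e^{x}]:  \frac{17 A}{2} = \frac{17}{2}
Solving: A = 1.
Check against the point condition:
  u(0, 0) = 1  ⟹  A = 1  ✓
Hence u(x, t) = e^{t + x}.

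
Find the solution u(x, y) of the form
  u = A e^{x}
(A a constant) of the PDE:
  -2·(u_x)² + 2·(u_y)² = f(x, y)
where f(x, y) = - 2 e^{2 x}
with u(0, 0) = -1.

Answer: u(x, y) = - e^{x}

Derivation:
Substitute the ansatz u = A e^{x} into the left-hand side.
Derivatives of the ansatz:
  u_x = A e^{x}
  u_y = 0
Term by term:
  -2·(u_x)² = - 2 A^{2} e^{2 x}
  2·(u_y)² = 0
So the left-hand side equals
  - 2 A^{2} e^{2 x}
This must equal f(x, y) = - 2 e^{2 x} identically.
Matching coefficients of the independent functions:
  [e^{2 x}]:  - 2 A^{2} = -2
These equations allow (A) = (-1) or (1).
Impose the point condition(s):
  u(0, 0) = -1  ⟹  A = -1
Only A = -1 satisfies everything.
Hence u(x, y) = - e^{x}.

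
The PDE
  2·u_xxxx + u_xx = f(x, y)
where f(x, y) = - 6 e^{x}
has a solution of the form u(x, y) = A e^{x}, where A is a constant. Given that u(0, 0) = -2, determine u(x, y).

Substitute the ansatz u = A e^{x} into the left-hand side.
Derivatives of the ansatz:
  u_xxxx = A e^{x}
  u_xx = A e^{x}
Term by term:
  2·u_xxxx = 2 A e^{x}
  u_xx = A e^{x}
So the left-hand side equals
  3 A e^{x}
This must equal f(x, y) = - 6 e^{x} identically.
Matching coefficients of the independent functions:
  [e^{x}]:  3 A = -6
Solving: A = -2.
Check against the point condition:
  u(0, 0) = -2  ⟹  A = -2  ✓
Hence u(x, y) = - 2 e^{x}.

Answer: u(x, y) = - 2 e^{x}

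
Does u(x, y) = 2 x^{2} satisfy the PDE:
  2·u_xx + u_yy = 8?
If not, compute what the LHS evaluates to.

Evaluate each term of the left-hand side for u = 2 x^{2}.
Derivatives:
  u_xx = 4
  u_yy = 0
Terms:
  2·u_xx = 8
  u_yy = 0
Sum: LHS = 8
This is exactly the given right-hand side, so u is a solution.

Answer: Yes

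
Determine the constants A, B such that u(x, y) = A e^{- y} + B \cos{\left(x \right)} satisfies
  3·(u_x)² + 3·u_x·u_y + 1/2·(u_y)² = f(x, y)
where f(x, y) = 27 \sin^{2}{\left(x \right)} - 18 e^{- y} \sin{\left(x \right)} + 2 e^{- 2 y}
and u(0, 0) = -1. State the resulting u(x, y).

Substitute the ansatz u = A e^{- y} + B \cos{\left(x \right)} into the left-hand side.
Derivatives of the ansatz:
  u_x = - B \sin{\left(x \right)}
  u_y = - A e^{- y}
Term by term:
  3·(u_x)² = 3 B^{2} \sin^{2}{\left(x \right)}
  3·u_x·u_y = 3 A B e^{- y} \sin{\left(x \right)}
  1/2·(u_y)² = \frac{A^{2} e^{- 2 y}}{2}
So the left-hand side equals
  \frac{A^{2} e^{- 2 y}}{2} + 3 A B e^{- y} \sin{\left(x \right)} + 3 B^{2} \sin^{2}{\left(x \right)}
This must equal f(x, y) = 27 \sin^{2}{\left(x \right)} - 18 e^{- y} \sin{\left(x \right)} + 2 e^{- 2 y} identically.
Matching coefficients of the independent functions:
  [e^{- y} \sin{\left(x \right)}]:  3 A B = -18
  [e^{- 2 y}]:  \frac{A^{2}}{2} = 2
  [\sin^{2}{\left(x \right)}]:  3 B^{2} = 27
These equations allow (A, B) = (-2, 3) or (2, -3).
Impose the point condition(s):
  u(0, 0) = -1  ⟹  A + B = -1
Only A = 2, B = -3 satisfies everything.
Hence u(x, y) = - 3 \cos{\left(x \right)} + 2 e^{- y}.

Answer: u(x, y) = - 3 \cos{\left(x \right)} + 2 e^{- y}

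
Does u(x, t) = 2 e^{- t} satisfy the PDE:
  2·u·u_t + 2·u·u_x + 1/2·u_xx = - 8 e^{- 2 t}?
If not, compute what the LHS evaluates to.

Evaluate each term of the left-hand side for u = 2 e^{- t}.
Derivatives:
  u_t = - 2 e^{- t}
  u_x = 0
  u_xx = 0
Terms:
  2·u·u_t = - 8 e^{- 2 t}
  2·u·u_x = 0
  1/2·u_xx = 0
Sum: LHS = - 8 e^{- 2 t}
This is exactly the given right-hand side, so u is a solution.

Answer: Yes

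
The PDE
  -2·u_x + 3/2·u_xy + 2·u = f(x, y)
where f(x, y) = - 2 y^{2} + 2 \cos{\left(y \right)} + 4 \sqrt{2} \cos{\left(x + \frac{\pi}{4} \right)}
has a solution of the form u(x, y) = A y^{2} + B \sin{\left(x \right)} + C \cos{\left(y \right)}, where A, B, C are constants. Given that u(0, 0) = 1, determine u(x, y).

Substitute the ansatz u = A y^{2} + B \sin{\left(x \right)} + C \cos{\left(y \right)} into the left-hand side.
Derivatives of the ansatz:
  u_x = B \cos{\left(x \right)}
  u_xy = 0
Term by term:
  -2·u_x = - 2 B \cos{\left(x \right)}
  3/2·u_xy = 0
  2·u = 2 A y^{2} + 2 B \sin{\left(x \right)} + 2 C \cos{\left(y \right)}
So the left-hand side equals
  2 A y^{2} + 2 B \sin{\left(x \right)} - 2 B \cos{\left(x \right)} + 2 C \cos{\left(y \right)}
This must equal f(x, y) identically; expanded, f = - 2 y^{2} - 4 \sin{\left(x \right)} + 4 \cos{\left(x \right)} + 2 \cos{\left(y \right)}.
Matching coefficients of the independent functions:
  [y^{2}]:  2 A = -2
  [\sin{\left(x \right)}]:  2 B = -4
  [\cos{\left(x \right)}]:  - 2 B = 4
  [\cos{\left(y \right)}]:  2 C = 2
Solving: A = -1, B = -2, C = 1.
Check against the point condition:
  u(0, 0) = 1  ⟹  C = 1  ✓
Hence u(x, y) = - y^{2} - 2 \sin{\left(x \right)} + \cos{\left(y \right)}.

Answer: u(x, y) = - y^{2} - 2 \sin{\left(x \right)} + \cos{\left(y \right)}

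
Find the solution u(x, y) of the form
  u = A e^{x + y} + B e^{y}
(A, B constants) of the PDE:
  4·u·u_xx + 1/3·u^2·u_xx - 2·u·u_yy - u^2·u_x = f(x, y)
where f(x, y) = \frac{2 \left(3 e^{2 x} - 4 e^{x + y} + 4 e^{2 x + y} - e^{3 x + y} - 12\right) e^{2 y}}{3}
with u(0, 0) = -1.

Substitute the ansatz u = A e^{x + y} + B e^{y} into the left-hand side.
Derivatives of the ansatz:
  u_xx = A e^{x} e^{y}
  u_yy = A e^{x} e^{y} + B e^{y}
  u_x = A e^{x} e^{y}
Term by term:
  4·u·u_xx = 4 A^{2} e^{2 x} e^{2 y} + 4 A B e^{x} e^{2 y}
  1/3·u^2·u_xx = \frac{A^{3} e^{3 x} e^{3 y}}{3} + \frac{2 A^{2} B e^{2 x} e^{3 y}}{3} + \frac{A B^{2} e^{x} e^{3 y}}{3}
  -2·u·u_yy = - 2 A^{2} e^{2 x} e^{2 y} - 4 A B e^{x} e^{2 y} - 2 B^{2} e^{2 y}
  -u^2·u_x = - A^{3} e^{3 x} e^{3 y} - 2 A^{2} B e^{2 x} e^{3 y} - A B^{2} e^{x} e^{3 y}
So the left-hand side equals
  - \frac{2 A^{3} e^{3 x} e^{3 y}}{3} - \frac{4 A^{2} B e^{2 x} e^{3 y}}{3} + 2 A^{2} e^{2 x} e^{2 y} - \frac{2 A B^{2} e^{x} e^{3 y}}{3} - 2 B^{2} e^{2 y}
This must equal f(x, y) identically; expanded, f = - \frac{2 e^{3 x} e^{3 y}}{3} + \frac{8 e^{2 x} e^{3 y}}{3} + 2 e^{2 x} e^{2 y} - \frac{8 e^{x} e^{3 y}}{3} - 8 e^{2 y}.
Matching coefficients of the independent functions:
  [e^{x} e^{3 y}]:  - \frac{2 A B^{2}}{3} = - \frac{8}{3}
  [e^{2 x} e^{2 y}]:  2 A^{2} = 2
  [e^{2 x} e^{3 y}]:  - \frac{4 A^{2} B}{3} = \frac{8}{3}
  [e^{3 x} e^{3 y}]:  - \frac{2 A^{3}}{3} = - \frac{2}{3}
  [e^{2 y}]:  - 2 B^{2} = -8
Solving: A = 1, B = -2.
Check against the point condition:
  u(0, 0) = -1  ⟹  A + B = -1  ✓
Hence u(x, y) = - 2 e^{y} + e^{x + y}.

Answer: u(x, y) = - 2 e^{y} + e^{x + y}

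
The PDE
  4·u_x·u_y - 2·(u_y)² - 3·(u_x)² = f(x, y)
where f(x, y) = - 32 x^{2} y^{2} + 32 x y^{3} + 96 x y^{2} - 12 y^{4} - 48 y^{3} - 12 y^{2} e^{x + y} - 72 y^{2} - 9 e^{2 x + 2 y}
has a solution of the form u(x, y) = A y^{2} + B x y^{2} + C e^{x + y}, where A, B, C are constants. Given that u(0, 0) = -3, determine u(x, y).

Substitute the ansatz u = A y^{2} + B x y^{2} + C e^{x + y} into the left-hand side.
Derivatives of the ansatz:
  u_x = B y^{2} + C e^{x} e^{y}
  u_y = 2 A y + 2 B x y + C e^{x} e^{y}
Term by term:
  4·u_x·u_y = 8 A B y^{3} + 8 A C y e^{x} e^{y} + 8 B^{2} x y^{3} + 8 B C x y e^{x} e^{y} + 4 B C y^{2} e^{x} e^{y} + 4 C^{2} e^{2 x} e^{2 y}
  -2·(u_y)² = - 8 A^{2} y^{2} - 16 A B x y^{2} - 8 A C y e^{x} e^{y} - 8 B^{2} x^{2} y^{2} - 8 B C x y e^{x} e^{y} - 2 C^{2} e^{2 x} e^{2 y}
  -3·(u_x)² = - 3 B^{2} y^{4} - 6 B C y^{2} e^{x} e^{y} - 3 C^{2} e^{2 x} e^{2 y}
So the left-hand side equals
  - 8 A^{2} y^{2} - 16 A B x y^{2} + 8 A B y^{3} - 8 B^{2} x^{2} y^{2} + 8 B^{2} x y^{3} - 3 B^{2} y^{4} - 2 B C y^{2} e^{x} e^{y} - C^{2} e^{2 x} e^{2 y}
This must equal f(x, y) identically; expanded, f = - 32 x^{2} y^{2} + 32 x y^{3} + 96 x y^{2} - 12 y^{4} - 48 y^{3} - 12 y^{2} e^{x} e^{y} - 72 y^{2} - 9 e^{2 x} e^{2 y}.
Matching coefficients of the independent functions:
  [y^{2}]:  - 8 A^{2} = -72
  [y^{3}]:  8 A B = -48
  [y^{4}]:  - 3 B^{2} = -12
  [x y^{2}]:  - 16 A B = 96
  [x y^{3}]:  8 B^{2} = 32
  [x^{2} y^{2}]:  - 8 B^{2} = -32
  [e^{2 x} e^{2 y}]:  - C^{2} = -9
  [y^{2} e^{x} e^{y}]:  - 2 B C = -12
These equations allow (A, B, C) = (-3, 2, 3) or (3, -2, -3).
Impose the point condition(s):
  u(0, 0) = -3  ⟹  C = -3
Only A = 3, B = -2, C = -3 satisfies everything.
Hence u(x, y) = - 2 x y^{2} + 3 y^{2} - 3 e^{x + y}.

Answer: u(x, y) = - 2 x y^{2} + 3 y^{2} - 3 e^{x + y}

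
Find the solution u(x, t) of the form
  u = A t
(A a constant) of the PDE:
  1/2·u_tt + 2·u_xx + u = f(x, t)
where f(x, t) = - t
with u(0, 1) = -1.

Substitute the ansatz u = A t into the left-hand side.
Derivatives of the ansatz:
  u_tt = 0
  u_xx = 0
Term by term:
  1/2·u_tt = 0
  2·u_xx = 0
  u = A t
So the left-hand side equals
  A t
This must equal f(x, t) = - t identically.
Matching coefficients of the independent functions:
  [t]:  A = -1
Solving: A = -1.
Check against the point condition:
  u(0, 1) = -1  ⟹  A = -1  ✓
Hence u(x, t) = - t.

Answer: u(x, t) = - t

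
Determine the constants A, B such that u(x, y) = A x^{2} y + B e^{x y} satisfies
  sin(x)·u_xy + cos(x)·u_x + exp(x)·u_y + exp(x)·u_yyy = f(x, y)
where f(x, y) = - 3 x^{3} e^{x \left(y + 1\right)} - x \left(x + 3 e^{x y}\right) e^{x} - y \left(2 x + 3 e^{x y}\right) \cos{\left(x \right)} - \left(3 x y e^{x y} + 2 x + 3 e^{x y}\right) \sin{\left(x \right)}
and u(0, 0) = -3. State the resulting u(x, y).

Substitute the ansatz u = A x^{2} y + B e^{x y} into the left-hand side.
Derivatives of the ansatz:
  u_xy = 2 A x + B x y e^{x y} + B e^{x y}
  u_x = 2 A x y + B y e^{x y}
  u_y = A x^{2} + B x e^{x y}
  u_yyy = B x^{3} e^{x y}
Term by term:
  sin(x)·u_xy = 2 A x \sin{\left(x \right)} + B x y e^{x y} \sin{\left(x \right)} + B e^{x y} \sin{\left(x \right)}
  cos(x)·u_x = 2 A x y \cos{\left(x \right)} + B y e^{x y} \cos{\left(x \right)}
  exp(x)·u_y = A x^{2} e^{x} + B x e^{x} e^{x y}
  exp(x)·u_yyy = B x^{3} e^{x} e^{x y}
So the left-hand side equals
  A x^{2} e^{x} + 2 A x y \cos{\left(x \right)} + 2 A x \sin{\left(x \right)} + B x^{3} e^{x} e^{x y} + B x y e^{x y} \sin{\left(x \right)} + B x e^{x} e^{x y} + B y e^{x y} \cos{\left(x \right)} + B e^{x y} \sin{\left(x \right)}
This must equal f(x, y) identically; expanded, f = - 3 x^{3} e^{x} e^{x y} - x^{2} e^{x} - 3 x y e^{x y} \sin{\left(x \right)} - 2 x y \cos{\left(x \right)} - 3 x e^{x} e^{x y} - 2 x \sin{\left(x \right)} - 3 y e^{x y} \cos{\left(x \right)} - 3 e^{x y} \sin{\left(x \right)}.
Matching coefficients of the independent functions:
  [x \sin{\left(x \right)}, x y \cos{\left(x \right)}]:  2 A = -2
  [x^{2} e^{x}]:  A = -1
  [e^{x y} \sin{\left(x \right)}, x e^{x} e^{x y}, x^{3} e^{x} e^{x y}, y e^{x y} \cos{\left(x \right)}, …]:  B = -3
Solving: A = -1, B = -3.
Check against the point condition:
  u(0, 0) = -3  ⟹  B = -3  ✓
Hence u(x, y) = - x^{2} y - 3 e^{x y}.

Answer: u(x, y) = - x^{2} y - 3 e^{x y}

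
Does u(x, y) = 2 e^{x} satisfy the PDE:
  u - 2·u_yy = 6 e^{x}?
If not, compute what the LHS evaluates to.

Answer: No, the LHS evaluates to 2 e^{x}

Derivation:
Evaluate each term of the left-hand side for u = 2 e^{x}.
Derivatives:
  u_yy = 0
Terms:
  u = 2 e^{x}
  -2·u_yy = 0
Sum: LHS = 2 e^{x}
Given right-hand side: 6 e^{x}. Difference LHS − RHS = - 4 e^{x} ≠ 0, so u is not a solution.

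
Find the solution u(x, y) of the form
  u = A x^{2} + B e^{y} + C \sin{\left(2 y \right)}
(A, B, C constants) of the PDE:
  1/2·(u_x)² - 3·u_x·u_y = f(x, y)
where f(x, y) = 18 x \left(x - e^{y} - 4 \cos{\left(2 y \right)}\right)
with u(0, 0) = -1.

Answer: u(x, y) = - 3 x^{2} - e^{y} - 2 \sin{\left(2 y \right)}

Derivation:
Substitute the ansatz u = A x^{2} + B e^{y} + C \sin{\left(2 y \right)} into the left-hand side.
Derivatives of the ansatz:
  u_x = 2 A x
  u_y = B e^{y} + 2 C \cos{\left(2 y \right)}
Term by term:
  1/2·(u_x)² = 2 A^{2} x^{2}
  -3·u_x·u_y = - 6 A B x e^{y} - 12 A C x \cos{\left(2 y \right)}
So the left-hand side equals
  2 A^{2} x^{2} - 6 A B x e^{y} - 12 A C x \cos{\left(2 y \right)}
This must equal f(x, y) identically; expanded, f = 18 x^{2} - 18 x e^{y} - 72 x \cos{\left(2 y \right)}.
Matching coefficients of the independent functions:
  [x^{2}]:  2 A^{2} = 18
  [x e^{y}]:  - 6 A B = -18
  [x \cos{\left(2 y \right)}]:  - 12 A C = -72
These equations allow (A, B, C) = (-3, -1, -2) or (3, 1, 2).
Impose the point condition(s):
  u(0, 0) = -1  ⟹  B = -1
Only A = -3, B = -1, C = -2 satisfies everything.
Hence u(x, y) = - 3 x^{2} - e^{y} - 2 \sin{\left(2 y \right)}.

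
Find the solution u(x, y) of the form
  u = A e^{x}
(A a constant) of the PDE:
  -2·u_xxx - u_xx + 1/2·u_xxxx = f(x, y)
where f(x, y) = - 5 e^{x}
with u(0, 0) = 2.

Answer: u(x, y) = 2 e^{x}

Derivation:
Substitute the ansatz u = A e^{x} into the left-hand side.
Derivatives of the ansatz:
  u_xxx = A e^{x}
  u_xx = A e^{x}
  u_xxxx = A e^{x}
Term by term:
  -2·u_xxx = - 2 A e^{x}
  -u_xx = - A e^{x}
  1/2·u_xxxx = \frac{A e^{x}}{2}
So the left-hand side equals
  - \frac{5 A e^{x}}{2}
This must equal f(x, y) = - 5 e^{x} identically.
Matching coefficients of the independent functions:
  [e^{x}]:  - \frac{5 A}{2} = -5
Solving: A = 2.
Check against the point condition:
  u(0, 0) = 2  ⟹  A = 2  ✓
Hence u(x, y) = 2 e^{x}.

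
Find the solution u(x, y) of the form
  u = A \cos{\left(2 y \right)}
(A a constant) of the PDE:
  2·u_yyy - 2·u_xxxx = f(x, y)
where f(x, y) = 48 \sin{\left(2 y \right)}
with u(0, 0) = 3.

Substitute the ansatz u = A \cos{\left(2 y \right)} into the left-hand side.
Derivatives of the ansatz:
  u_yyy = 8 A \sin{\left(2 y \right)}
  u_xxxx = 0
Term by term:
  2·u_yyy = 16 A \sin{\left(2 y \right)}
  -2·u_xxxx = 0
So the left-hand side equals
  16 A \sin{\left(2 y \right)}
This must equal f(x, y) = 48 \sin{\left(2 y \right)} identically.
Matching coefficients of the independent functions:
  [\sin{\left(2 y \right)}]:  16 A = 48
Solving: A = 3.
Check against the point condition:
  u(0, 0) = 3  ⟹  A = 3  ✓
Hence u(x, y) = 3 \cos{\left(2 y \right)}.

Answer: u(x, y) = 3 \cos{\left(2 y \right)}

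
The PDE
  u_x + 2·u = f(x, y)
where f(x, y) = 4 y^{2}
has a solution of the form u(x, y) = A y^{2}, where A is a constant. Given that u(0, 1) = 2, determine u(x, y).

Answer: u(x, y) = 2 y^{2}

Derivation:
Substitute the ansatz u = A y^{2} into the left-hand side.
Derivatives of the ansatz:
  u_x = 0
Term by term:
  u_x = 0
  2·u = 2 A y^{2}
So the left-hand side equals
  2 A y^{2}
This must equal f(x, y) = 4 y^{2} identically.
Matching coefficients of the independent functions:
  [y^{2}]:  2 A = 4
Solving: A = 2.
Check against the point condition:
  u(0, 1) = 2  ⟹  A = 2  ✓
Hence u(x, y) = 2 y^{2}.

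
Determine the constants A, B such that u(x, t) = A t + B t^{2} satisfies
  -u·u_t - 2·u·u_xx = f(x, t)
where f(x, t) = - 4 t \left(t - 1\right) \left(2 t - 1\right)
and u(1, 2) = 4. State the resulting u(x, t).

Substitute the ansatz u = A t + B t^{2} into the left-hand side.
Derivatives of the ansatz:
  u_t = A + 2 B t
  u_xx = 0
Term by term:
  -u·u_t = - A^{2} t - 3 A B t^{2} - 2 B^{2} t^{3}
  -2·u·u_xx = 0
So the left-hand side equals
  - A^{2} t - 3 A B t^{2} - 2 B^{2} t^{3}
This must equal f(x, t) identically; expanded, f = - 8 t^{3} + 12 t^{2} - 4 t.
Matching coefficients of the independent functions:
  [t]:  - A^{2} = -4
  [t^{2}]:  - 3 A B = 12
  [t^{3}]:  - 2 B^{2} = -8
These equations allow (A, B) = (-2, 2) or (2, -2).
Impose the point condition(s):
  u(1, 2) = 4  ⟹  2 A + 4 B = 4
Only A = -2, B = 2 satisfies everything.
Hence u(x, t) = 2 t^{2} - 2 t.

Answer: u(x, t) = 2 t^{2} - 2 t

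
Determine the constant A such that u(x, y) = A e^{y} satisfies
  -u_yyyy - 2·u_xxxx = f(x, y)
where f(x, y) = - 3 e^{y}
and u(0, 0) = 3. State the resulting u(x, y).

Substitute the ansatz u = A e^{y} into the left-hand side.
Derivatives of the ansatz:
  u_yyyy = A e^{y}
  u_xxxx = 0
Term by term:
  -u_yyyy = - A e^{y}
  -2·u_xxxx = 0
So the left-hand side equals
  - A e^{y}
This must equal f(x, y) = - 3 e^{y} identically.
Matching coefficients of the independent functions:
  [e^{y}]:  - A = -3
Solving: A = 3.
Check against the point condition:
  u(0, 0) = 3  ⟹  A = 3  ✓
Hence u(x, y) = 3 e^{y}.

Answer: u(x, y) = 3 e^{y}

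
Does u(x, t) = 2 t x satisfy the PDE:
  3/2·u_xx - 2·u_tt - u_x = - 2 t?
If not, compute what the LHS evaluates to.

Answer: Yes

Derivation:
Evaluate each term of the left-hand side for u = 2 t x.
Derivatives:
  u_xx = 0
  u_tt = 0
  u_x = 2 t
Terms:
  3/2·u_xx = 0
  -2·u_tt = 0
  -u_x = - 2 t
Sum: LHS = - 2 t
This is exactly the given right-hand side, so u is a solution.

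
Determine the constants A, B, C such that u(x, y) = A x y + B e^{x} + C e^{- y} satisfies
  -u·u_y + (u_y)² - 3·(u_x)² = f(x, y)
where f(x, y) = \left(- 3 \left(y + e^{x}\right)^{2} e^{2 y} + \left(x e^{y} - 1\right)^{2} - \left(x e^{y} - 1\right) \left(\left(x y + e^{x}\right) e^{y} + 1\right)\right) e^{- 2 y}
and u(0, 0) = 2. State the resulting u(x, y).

Substitute the ansatz u = A x y + B e^{x} + C e^{- y} into the left-hand side.
Derivatives of the ansatz:
  u_y = A x - C e^{- y}
  u_x = A y + B e^{x}
Term by term:
  -u·u_y = - A^{2} x^{2} y - A B x e^{x} + A C x y e^{- y} - A C x e^{- y} + B C e^{x} e^{- y} + C^{2} e^{- 2 y}
  (u_y)² = A^{2} x^{2} - 2 A C x e^{- y} + C^{2} e^{- 2 y}
  -3·(u_x)² = - 3 A^{2} y^{2} - 6 A B y e^{x} - 3 B^{2} e^{2 x}
So the left-hand side equals
  - A^{2} x^{2} y + A^{2} x^{2} - 3 A^{2} y^{2} - A B x e^{x} - 6 A B y e^{x} + A C x y e^{- y} - 3 A C x e^{- y} - 3 B^{2} e^{2 x} + B C e^{x} e^{- y} + 2 C^{2} e^{- 2 y}
This must equal f(x, y) identically; expanded, f = - x^{2} y + x^{2} + x y e^{- y} - x e^{x} - 3 x e^{- y} - 3 y^{2} - 6 y e^{x} - 3 e^{2 x} + e^{x} e^{- y} + 2 e^{- 2 y}.
Matching coefficients of the independent functions:
  [x^{2}]:  A^{2} = 1
  [y^{2}]:  - 3 A^{2} = -3
  [x e^{x}]:  - A B = -1
  [x e^{- y}]:  - 3 A C = -3
  [x^{2} y]:  - A^{2} = -1
  [y e^{x}]:  - 6 A B = -6
  [e^{x} e^{- y}]:  B C = 1
  [x y e^{- y}]:  A C = 1
  [e^{2 x}]:  - 3 B^{2} = -3
  [e^{- 2 y}]:  2 C^{2} = 2
These equations allow (A, B, C) = (-1, -1, -1) or (1, 1, 1).
Impose the point condition(s):
  u(0, 0) = 2  ⟹  B + C = 2
Only A = 1, B = 1, C = 1 satisfies everything.
Hence u(x, y) = x y + e^{x} + e^{- y}.

Answer: u(x, y) = x y + e^{x} + e^{- y}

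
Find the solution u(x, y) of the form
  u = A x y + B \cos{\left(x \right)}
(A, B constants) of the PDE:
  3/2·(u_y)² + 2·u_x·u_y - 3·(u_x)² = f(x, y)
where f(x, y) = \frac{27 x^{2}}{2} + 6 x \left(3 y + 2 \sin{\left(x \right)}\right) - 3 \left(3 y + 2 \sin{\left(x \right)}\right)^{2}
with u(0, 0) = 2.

Answer: u(x, y) = - 3 x y + 2 \cos{\left(x \right)}

Derivation:
Substitute the ansatz u = A x y + B \cos{\left(x \right)} into the left-hand side.
Derivatives of the ansatz:
  u_y = A x
  u_x = A y - B \sin{\left(x \right)}
Term by term:
  3/2·(u_y)² = \frac{3 A^{2} x^{2}}{2}
  2·u_x·u_y = 2 A^{2} x y - 2 A B x \sin{\left(x \right)}
  -3·(u_x)² = - 3 A^{2} y^{2} + 6 A B y \sin{\left(x \right)} - 3 B^{2} \sin^{2}{\left(x \right)}
So the left-hand side equals
  \frac{3 A^{2} x^{2}}{2} + 2 A^{2} x y - 3 A^{2} y^{2} - 2 A B x \sin{\left(x \right)} + 6 A B y \sin{\left(x \right)} - 3 B^{2} \sin^{2}{\left(x \right)}
This must equal f(x, y) identically; expanded, f = \frac{27 x^{2}}{2} + 18 x y + 12 x \sin{\left(x \right)} - 27 y^{2} - 36 y \sin{\left(x \right)} - 12 \sin^{2}{\left(x \right)}.
Matching coefficients of the independent functions:
  [x^{2}]:  \frac{3 A^{2}}{2} = \frac{27}{2}
  [y^{2}]:  - 3 A^{2} = -27
  [x y]:  2 A^{2} = 18
  [x \sin{\left(x \right)}]:  - 2 A B = 12
  [y \sin{\left(x \right)}]:  6 A B = -36
  [\sin^{2}{\left(x \right)}]:  - 3 B^{2} = -12
These equations allow (A, B) = (-3, 2) or (3, -2).
Impose the point condition(s):
  u(0, 0) = 2  ⟹  B = 2
Only A = -3, B = 2 satisfies everything.
Hence u(x, y) = - 3 x y + 2 \cos{\left(x \right)}.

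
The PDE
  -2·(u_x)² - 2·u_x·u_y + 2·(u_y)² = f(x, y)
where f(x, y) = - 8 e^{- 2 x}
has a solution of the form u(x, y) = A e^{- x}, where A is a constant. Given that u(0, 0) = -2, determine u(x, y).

Answer: u(x, y) = - 2 e^{- x}

Derivation:
Substitute the ansatz u = A e^{- x} into the left-hand side.
Derivatives of the ansatz:
  u_x = - A e^{- x}
  u_y = 0
Term by term:
  -2·(u_x)² = - 2 A^{2} e^{- 2 x}
  -2·u_x·u_y = 0
  2·(u_y)² = 0
So the left-hand side equals
  - 2 A^{2} e^{- 2 x}
This must equal f(x, y) = - 8 e^{- 2 x} identically.
Matching coefficients of the independent functions:
  [e^{- 2 x}]:  - 2 A^{2} = -8
These equations allow (A) = (-2) or (2).
Impose the point condition(s):
  u(0, 0) = -2  ⟹  A = -2
Only A = -2 satisfies everything.
Hence u(x, y) = - 2 e^{- x}.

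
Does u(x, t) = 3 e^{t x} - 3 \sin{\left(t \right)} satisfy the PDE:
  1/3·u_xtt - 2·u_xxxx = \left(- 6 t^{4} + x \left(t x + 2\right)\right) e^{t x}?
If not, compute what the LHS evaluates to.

Evaluate each term of the left-hand side for u = 3 e^{t x} - 3 \sin{\left(t \right)}.
Derivatives:
  u_xtt = 3 t x^{2} e^{t x} + 6 x e^{t x}
  u_xxxx = 3 t^{4} e^{t x}
Terms:
  1/3·u_xtt = x \left(t x + 2\right) e^{t x}
  -2·u_xxxx = - 6 t^{4} e^{t x}
Sum: LHS = \left(- 6 t^{4} + x \left(t x + 2\right)\right) e^{t x}
This is exactly the given right-hand side, so u is a solution.

Answer: Yes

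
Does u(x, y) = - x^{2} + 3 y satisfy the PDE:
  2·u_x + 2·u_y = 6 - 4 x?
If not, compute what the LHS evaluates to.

Evaluate each term of the left-hand side for u = - x^{2} + 3 y.
Derivatives:
  u_x = - 2 x
  u_y = 3
Terms:
  2·u_x = - 4 x
  2·u_y = 6
Sum: LHS = 6 - 4 x
This is exactly the given right-hand side, so u is a solution.

Answer: Yes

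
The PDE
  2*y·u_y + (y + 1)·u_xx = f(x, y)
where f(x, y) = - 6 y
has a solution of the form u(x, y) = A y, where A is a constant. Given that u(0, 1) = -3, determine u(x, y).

Substitute the ansatz u = A y into the left-hand side.
Derivatives of the ansatz:
  u_y = A
  u_xx = 0
Term by term:
  2*y·u_y = 2 A y
  (y + 1)·u_xx = 0
So the left-hand side equals
  2 A y
This must equal f(x, y) = - 6 y identically.
Matching coefficients of the independent functions:
  [y]:  2 A = -6
Solving: A = -3.
Check against the point condition:
  u(0, 1) = -3  ⟹  A = -3  ✓
Hence u(x, y) = - 3 y.

Answer: u(x, y) = - 3 y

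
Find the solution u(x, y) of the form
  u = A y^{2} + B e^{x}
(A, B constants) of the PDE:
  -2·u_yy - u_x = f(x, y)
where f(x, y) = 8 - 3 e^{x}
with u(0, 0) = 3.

Answer: u(x, y) = - 2 y^{2} + 3 e^{x}

Derivation:
Substitute the ansatz u = A y^{2} + B e^{x} into the left-hand side.
Derivatives of the ansatz:
  u_yy = 2 A
  u_x = B e^{x}
Term by term:
  -2·u_yy = - 4 A
  -u_x = - B e^{x}
So the left-hand side equals
  - 4 A - B e^{x}
This must equal f(x, y) = 8 - 3 e^{x} identically.
Matching coefficients of the independent functions:
  [constant term]:  - 4 A = 8
  [e^{x}]:  - B = -3
Solving: A = -2, B = 3.
Check against the point condition:
  u(0, 0) = 3  ⟹  B = 3  ✓
Hence u(x, y) = - 2 y^{2} + 3 e^{x}.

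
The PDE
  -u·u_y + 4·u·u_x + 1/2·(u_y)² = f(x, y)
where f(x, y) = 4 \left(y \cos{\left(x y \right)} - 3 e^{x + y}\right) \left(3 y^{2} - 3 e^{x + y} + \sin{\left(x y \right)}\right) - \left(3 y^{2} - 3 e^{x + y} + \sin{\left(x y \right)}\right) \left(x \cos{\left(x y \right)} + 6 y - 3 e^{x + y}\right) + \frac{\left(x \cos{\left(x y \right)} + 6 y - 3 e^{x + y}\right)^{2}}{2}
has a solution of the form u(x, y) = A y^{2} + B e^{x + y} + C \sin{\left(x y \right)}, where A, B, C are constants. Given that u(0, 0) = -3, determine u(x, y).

Substitute the ansatz u = A y^{2} + B e^{x + y} + C \sin{\left(x y \right)} into the left-hand side.
Derivatives of the ansatz:
  u_y = 2 A y + B e^{x} e^{y} + C x \cos{\left(x y \right)}
  u_x = B e^{x} e^{y} + C y \cos{\left(x y \right)}
Term by term:
  -u·u_y = - 2 A^{2} y^{3} - A B y^{2} e^{x} e^{y} - 2 A B y e^{x} e^{y} - A C x y^{2} \cos{\left(x y \right)} - 2 A C y \sin{\left(x y \right)} - B^{2} e^{2 x} e^{2 y} - B C x e^{x} e^{y} \cos{\left(x y \right)} - B C e^{x} e^{y} \sin{\left(x y \right)} - C^{2} x \sin{\left(x y \right)} \cos{\left(x y \right)}
  4·u·u_x = 4 A B y^{2} e^{x} e^{y} + 4 A C y^{3} \cos{\left(x y \right)} + 4 B^{2} e^{2 x} e^{2 y} + 4 B C y e^{x} e^{y} \cos{\left(x y \right)} + 4 B C e^{x} e^{y} \sin{\left(x y \right)} + 4 C^{2} y \sin{\left(x y \right)} \cos{\left(x y \right)}
  1/2·(u_y)² = 2 A^{2} y^{2} + 2 A B y e^{x} e^{y} + 2 A C x y \cos{\left(x y \right)} + \frac{B^{2} e^{2 x} e^{2 y}}{2} + B C x e^{x} e^{y} \cos{\left(x y \right)} + \frac{C^{2} x^{2} \cos^{2}{\left(x y \right)}}{2}
So the left-hand side equals
  - 2 A^{2} y^{3} + 2 A^{2} y^{2} + 3 A B y^{2} e^{x} e^{y} - A C x y^{2} \cos{\left(x y \right)} + 2 A C x y \cos{\left(x y \right)} + 4 A C y^{3} \cos{\left(x y \right)} - 2 A C y \sin{\left(x y \right)} + \frac{7 B^{2} e^{2 x} e^{2 y}}{2} + 4 B C y e^{x} e^{y} \cos{\left(x y \right)} + 3 B C e^{x} e^{y} \sin{\left(x y \right)} + \frac{C^{2} x^{2} \cos^{2}{\left(x y \right)}}{2} - C^{2} x \sin{\left(x y \right)} \cos{\left(x y \right)} + 4 C^{2} y \sin{\left(x y \right)} \cos{\left(x y \right)}
This must equal f(x, y) identically; expanded, f = \frac{x^{2} \cos^{2}{\left(x y \right)}}{2} - 3 x y^{2} \cos{\left(x y \right)} + 6 x y \cos{\left(x y \right)} - x \sin{\left(x y \right)} \cos{\left(x y \right)} + 12 y^{3} \cos{\left(x y \right)} - 18 y^{3} - 27 y^{2} e^{x} e^{y} + 18 y^{2} - 12 y e^{x} e^{y} \cos{\left(x y \right)} + 4 y \sin{\left(x y \right)} \cos{\left(x y \right)} - 6 y \sin{\left(x y \right)} + \frac{63 e^{2 x} e^{2 y}}{2} - 9 e^{x} e^{y} \sin{\left(x y \right)}.
Matching coefficients of the independent functions:
  [y^{2}]:  2 A^{2} = 18
  [y^{3}]:  - 2 A^{2} = -18
  [x^{2} \cos^{2}{\left(x y \right)}]:  \frac{C^{2}}{2} = \frac{1}{2}
  [y \sin{\left(x y \right)}]:  - 2 A C = -6
  [y^{3} \cos{\left(x y \right)}]:  4 A C = 12
  [e^{2 x} e^{2 y}]:  \frac{7 B^{2}}{2} = \frac{63}{2}
  [x y \cos{\left(x y \right)}]:  2 A C = 6
  [x y^{2} \cos{\left(x y \right)}]:  - A C = -3
  [x \sin{\left(x y \right)} \cos{\left(x y \right)}]:  - C^{2} = -1
  [y \sin{\left(x y \right)} \cos{\left(x y \right)}]:  4 C^{2} = 4
  [y^{2} e^{x} e^{y}]:  3 A B = -27
  [e^{x} e^{y} \sin{\left(x y \right)}]:  3 B C = -9
  [y e^{x} e^{y} \cos{\left(x y \right)}]:  4 B C = -12
These equations allow (A, B, C) = (-3, 3, -1) or (3, -3, 1).
Impose the point condition(s):
  u(0, 0) = -3  ⟹  B = -3
Only A = 3, B = -3, C = 1 satisfies everything.
Hence u(x, y) = 3 y^{2} - 3 e^{x + y} + \sin{\left(x y \right)}.

Answer: u(x, y) = 3 y^{2} - 3 e^{x + y} + \sin{\left(x y \right)}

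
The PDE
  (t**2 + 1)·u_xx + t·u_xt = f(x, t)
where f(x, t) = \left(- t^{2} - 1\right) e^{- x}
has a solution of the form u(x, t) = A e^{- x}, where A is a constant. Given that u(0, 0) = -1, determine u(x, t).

Answer: u(x, t) = - e^{- x}

Derivation:
Substitute the ansatz u = A e^{- x} into the left-hand side.
Derivatives of the ansatz:
  u_xx = A e^{- x}
  u_xt = 0
Term by term:
  (t**2 + 1)·u_xx = A t^{2} e^{- x} + A e^{- x}
  t·u_xt = 0
So the left-hand side equals
  A t^{2} e^{- x} + A e^{- x}
This must equal f(x, t) identically; expanded, f = - t^{2} e^{- x} - e^{- x}.
Matching coefficients of the independent functions:
  [t^{2} e^{- x}, e^{- x}]:  A = -1
Solving: A = -1.
Check against the point condition:
  u(0, 0) = -1  ⟹  A = -1  ✓
Hence u(x, t) = - e^{- x}.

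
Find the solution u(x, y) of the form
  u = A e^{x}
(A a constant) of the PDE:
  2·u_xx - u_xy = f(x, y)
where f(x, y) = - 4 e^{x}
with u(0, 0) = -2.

Substitute the ansatz u = A e^{x} into the left-hand side.
Derivatives of the ansatz:
  u_xx = A e^{x}
  u_xy = 0
Term by term:
  2·u_xx = 2 A e^{x}
  -u_xy = 0
So the left-hand side equals
  2 A e^{x}
This must equal f(x, y) = - 4 e^{x} identically.
Matching coefficients of the independent functions:
  [e^{x}]:  2 A = -4
Solving: A = -2.
Check against the point condition:
  u(0, 0) = -2  ⟹  A = -2  ✓
Hence u(x, y) = - 2 e^{x}.

Answer: u(x, y) = - 2 e^{x}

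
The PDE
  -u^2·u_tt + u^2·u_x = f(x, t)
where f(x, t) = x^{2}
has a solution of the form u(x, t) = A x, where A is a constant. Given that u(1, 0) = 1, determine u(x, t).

Answer: u(x, t) = x

Derivation:
Substitute the ansatz u = A x into the left-hand side.
Derivatives of the ansatz:
  u_tt = 0
  u_x = A
Term by term:
  -u^2·u_tt = 0
  u^2·u_x = A^{3} x^{2}
So the left-hand side equals
  A^{3} x^{2}
This must equal f(x, t) = x^{2} identically.
Matching coefficients of the independent functions:
  [x^{2}]:  A^{3} = 1
Solving: A = 1.
Check against the point condition:
  u(1, 0) = 1  ⟹  A = 1  ✓
Hence u(x, t) = x.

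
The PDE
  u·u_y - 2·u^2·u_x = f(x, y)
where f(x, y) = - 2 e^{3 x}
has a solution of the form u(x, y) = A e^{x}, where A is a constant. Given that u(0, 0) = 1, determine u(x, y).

Substitute the ansatz u = A e^{x} into the left-hand side.
Derivatives of the ansatz:
  u_y = 0
  u_x = A e^{x}
Term by term:
  u·u_y = 0
  -2·u^2·u_x = - 2 A^{3} e^{3 x}
So the left-hand side equals
  - 2 A^{3} e^{3 x}
This must equal f(x, y) = - 2 e^{3 x} identically.
Matching coefficients of the independent functions:
  [e^{3 x}]:  - 2 A^{3} = -2
Solving: A = 1.
Check against the point condition:
  u(0, 0) = 1  ⟹  A = 1  ✓
Hence u(x, y) = e^{x}.

Answer: u(x, y) = e^{x}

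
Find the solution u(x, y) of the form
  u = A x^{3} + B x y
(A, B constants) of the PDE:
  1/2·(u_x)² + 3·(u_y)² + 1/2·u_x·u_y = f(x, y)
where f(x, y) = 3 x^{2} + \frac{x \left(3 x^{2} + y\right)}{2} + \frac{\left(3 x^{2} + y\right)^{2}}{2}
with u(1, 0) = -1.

Substitute the ansatz u = A x^{3} + B x y into the left-hand side.
Derivatives of the ansatz:
  u_x = 3 A x^{2} + B y
  u_y = B x
Term by term:
  1/2·(u_x)² = \frac{9 A^{2} x^{4}}{2} + 3 A B x^{2} y + \frac{B^{2} y^{2}}{2}
  3·(u_y)² = 3 B^{2} x^{2}
  1/2·u_x·u_y = \frac{3 A B x^{3}}{2} + \frac{B^{2} x y}{2}
So the left-hand side equals
  \frac{9 A^{2} x^{4}}{2} + \frac{3 A B x^{3}}{2} + 3 A B x^{2} y + 3 B^{2} x^{2} + \frac{B^{2} x y}{2} + \frac{B^{2} y^{2}}{2}
This must equal f(x, y) identically; expanded, f = \frac{9 x^{4}}{2} + \frac{3 x^{3}}{2} + 3 x^{2} y + 3 x^{2} + \frac{x y}{2} + \frac{y^{2}}{2}.
Matching coefficients of the independent functions:
  [x^{2}]:  3 B^{2} = 3
  [x^{3}]:  \frac{3 A B}{2} = \frac{3}{2}
  [x^{4}]:  \frac{9 A^{2}}{2} = \frac{9}{2}
  [y^{2}, x y]:  \frac{B^{2}}{2} = \frac{1}{2}
  [x^{2} y]:  3 A B = 3
These equations allow (A, B) = (-1, -1) or (1, 1).
Impose the point condition(s):
  u(1, 0) = -1  ⟹  A = -1
Only A = -1, B = -1 satisfies everything.
Hence u(x, y) = - x^{3} - x y.

Answer: u(x, y) = - x^{3} - x y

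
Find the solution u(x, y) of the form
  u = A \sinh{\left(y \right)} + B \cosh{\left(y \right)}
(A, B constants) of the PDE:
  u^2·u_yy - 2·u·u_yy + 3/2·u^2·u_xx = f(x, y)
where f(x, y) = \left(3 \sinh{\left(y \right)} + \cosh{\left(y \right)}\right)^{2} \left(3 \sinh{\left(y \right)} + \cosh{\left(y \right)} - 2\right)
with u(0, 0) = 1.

Substitute the ansatz u = A \sinh{\left(y \right)} + B \cosh{\left(y \right)} into the left-hand side.
Derivatives of the ansatz:
  u_yy = A \sinh{\left(y \right)} + B \cosh{\left(y \right)}
  u_xx = 0
Term by term:
  u^2·u_yy = A^{3} \sinh^{3}{\left(y \right)} + 3 A^{2} B \sinh^{2}{\left(y \right)} \cosh{\left(y \right)} + 3 A B^{2} \sinh{\left(y \right)} \cosh^{2}{\left(y \right)} + B^{3} \cosh^{3}{\left(y \right)}
  -2·u·u_yy = - 2 A^{2} \sinh^{2}{\left(y \right)} - 4 A B \sinh{\left(y \right)} \cosh{\left(y \right)} - 2 B^{2} \cosh^{2}{\left(y \right)}
  3/2·u^2·u_xx = 0
So the left-hand side equals
  A^{3} \sinh^{3}{\left(y \right)} + 3 A^{2} B \sinh^{2}{\left(y \right)} \cosh{\left(y \right)} - 2 A^{2} \sinh^{2}{\left(y \right)} + 3 A B^{2} \sinh{\left(y \right)} \cosh^{2}{\left(y \right)} - 4 A B \sinh{\left(y \right)} \cosh{\left(y \right)} + B^{3} \cosh^{3}{\left(y \right)} - 2 B^{2} \cosh^{2}{\left(y \right)}
This must equal f(x, y) identically; expanded, f = 27 \sinh^{3}{\left(y \right)} + 27 \sinh^{2}{\left(y \right)} \cosh{\left(y \right)} - 18 \sinh^{2}{\left(y \right)} + 9 \sinh{\left(y \right)} \cosh^{2}{\left(y \right)} - 12 \sinh{\left(y \right)} \cosh{\left(y \right)} + \cosh^{3}{\left(y \right)} - 2 \cosh^{2}{\left(y \right)}.
Matching coefficients of the independent functions:
  [\sinh{\left(y \right)} \cosh{\left(y \right)}]:  - 4 A B = -12
  [\sinh{\left(y \right)} \cosh^{2}{\left(y \right)}]:  3 A B^{2} = 9
  [\sinh^{2}{\left(y \right)} \cosh{\left(y \right)}]:  3 A^{2} B = 27
  [\sinh^{2}{\left(y \right)}]:  - 2 A^{2} = -18
  [\sinh^{3}{\left(y \right)}]:  A^{3} = 27
  [\cosh^{2}{\left(y \right)}]:  - 2 B^{2} = -2
  [\cosh^{3}{\left(y \right)}]:  B^{3} = 1
Solving: A = 3, B = 1.
Check against the point condition:
  u(0, 0) = 1  ⟹  B = 1  ✓
Hence u(x, y) = 3 \sinh{\left(y \right)} + \cosh{\left(y \right)}.

Answer: u(x, y) = 3 \sinh{\left(y \right)} + \cosh{\left(y \right)}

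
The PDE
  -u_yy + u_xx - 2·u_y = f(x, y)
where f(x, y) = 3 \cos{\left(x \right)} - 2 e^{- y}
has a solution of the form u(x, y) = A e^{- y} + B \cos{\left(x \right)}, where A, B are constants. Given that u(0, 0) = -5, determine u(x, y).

Substitute the ansatz u = A e^{- y} + B \cos{\left(x \right)} into the left-hand side.
Derivatives of the ansatz:
  u_yy = A e^{- y}
  u_xx = - B \cos{\left(x \right)}
  u_y = - A e^{- y}
Term by term:
  -u_yy = - A e^{- y}
  u_xx = - B \cos{\left(x \right)}
  -2·u_y = 2 A e^{- y}
So the left-hand side equals
  A e^{- y} - B \cos{\left(x \right)}
This must equal f(x, y) = 3 \cos{\left(x \right)} - 2 e^{- y} identically.
Matching coefficients of the independent functions:
  [e^{- y}]:  A = -2
  [\cos{\left(x \right)}]:  - B = 3
Solving: A = -2, B = -3.
Check against the point condition:
  u(0, 0) = -5  ⟹  A + B = -5  ✓
Hence u(x, y) = - 3 \cos{\left(x \right)} - 2 e^{- y}.

Answer: u(x, y) = - 3 \cos{\left(x \right)} - 2 e^{- y}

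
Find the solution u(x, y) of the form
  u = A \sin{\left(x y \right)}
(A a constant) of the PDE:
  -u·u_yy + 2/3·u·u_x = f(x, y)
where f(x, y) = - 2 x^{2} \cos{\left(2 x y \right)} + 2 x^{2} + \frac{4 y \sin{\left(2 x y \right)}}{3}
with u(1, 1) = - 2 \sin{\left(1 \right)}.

Substitute the ansatz u = A \sin{\left(x y \right)} into the left-hand side.
Derivatives of the ansatz:
  u_yy = - A x^{2} \sin{\left(x y \right)}
  u_x = A y \cos{\left(x y \right)}
Term by term:
  -u·u_yy = A^{2} x^{2} \sin^{2}{\left(x y \right)}
  2/3·u·u_x = \frac{2 A^{2} y \sin{\left(x y \right)} \cos{\left(x y \right)}}{3}
So the left-hand side equals
  A^{2} x^{2} \sin^{2}{\left(x y \right)} + \frac{2 A^{2} y \sin{\left(x y \right)} \cos{\left(x y \right)}}{3}
This must equal f(x, y) identically; expanded, f = 4 x^{2} \sin^{2}{\left(x y \right)} + \frac{8 y \sin{\left(x y \right)} \cos{\left(x y \right)}}{3}.
Matching coefficients of the independent functions:
  [x^{2} \sin^{2}{\left(x y \right)}]:  A^{2} = 4
  [y \sin{\left(x y \right)} \cos{\left(x y \right)}]:  \frac{2 A^{2}}{3} = \frac{8}{3}
These equations allow (A) = (-2) or (2).
Impose the point condition(s):
  u(1, 1) = - 2 \sin{\left(1 \right)}  ⟹  A \sin{\left(1 \right)} = - 2 \sin{\left(1 \right)}
Only A = -2 satisfies everything.
Hence u(x, y) = - 2 \sin{\left(x y \right)}.

Answer: u(x, y) = - 2 \sin{\left(x y \right)}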